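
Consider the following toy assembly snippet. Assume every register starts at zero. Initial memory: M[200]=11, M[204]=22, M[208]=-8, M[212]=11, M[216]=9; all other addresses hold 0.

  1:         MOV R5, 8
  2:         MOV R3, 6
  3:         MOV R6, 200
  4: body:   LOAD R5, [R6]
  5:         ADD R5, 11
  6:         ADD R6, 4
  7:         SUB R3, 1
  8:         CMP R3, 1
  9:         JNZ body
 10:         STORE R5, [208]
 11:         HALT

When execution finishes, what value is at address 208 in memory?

after MOV R5, 8: R5=8
after MOV R3, 6: R3=6
after MOV R6, 200: R6=200
after LOAD R5, [R6]: R5=M[200]=11
after ADD R5, 11: R5=11+11=22
after ADD R6, 4: R6=200+4=204
after SUB R3, 1: R3=6-1=5
CMP R3, 1  (cmp 5,1)
JNZ body: taken
after LOAD R5, [R6]: R5=M[204]=22
after ADD R5, 11: R5=22+11=33
after ADD R6, 4: R6=204+4=208
after SUB R3, 1: R3=5-1=4
CMP R3, 1  (cmp 4,1)
JNZ body: taken
after LOAD R5, [R6]: R5=M[208]=-8
after ADD R5, 11: R5=(-8)+11=3
after ADD R6, 4: R6=208+4=212
after SUB R3, 1: R3=4-1=3
CMP R3, 1  (cmp 3,1)
JNZ body: taken
after LOAD R5, [R6]: R5=M[212]=11
after ADD R5, 11: R5=11+11=22
after ADD R6, 4: R6=212+4=216
after SUB R3, 1: R3=3-1=2
CMP R3, 1  (cmp 2,1)
JNZ body: taken
after LOAD R5, [R6]: R5=M[216]=9
after ADD R5, 11: R5=9+11=20
after ADD R6, 4: R6=216+4=220
after SUB R3, 1: R3=2-1=1
CMP R3, 1  (cmp 1,1)
JNZ body: not taken
STORE R5, [208] → M[208]=20
halt.

20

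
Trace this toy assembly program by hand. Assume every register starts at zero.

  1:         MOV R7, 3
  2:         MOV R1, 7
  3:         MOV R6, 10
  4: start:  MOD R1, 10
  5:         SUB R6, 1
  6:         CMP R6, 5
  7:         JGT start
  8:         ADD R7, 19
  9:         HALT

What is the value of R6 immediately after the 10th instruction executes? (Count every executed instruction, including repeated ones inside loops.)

R7=3
R1=7
R6=10
R1=7%10=7
R6=10-1=9
CMP R6, 5  (cmp 9,5)
JGT start: taken
R1=7%10=7
R6=9-1=8
CMP R6, 5  (cmp 8,5)
After step 10: R6 = 8.

8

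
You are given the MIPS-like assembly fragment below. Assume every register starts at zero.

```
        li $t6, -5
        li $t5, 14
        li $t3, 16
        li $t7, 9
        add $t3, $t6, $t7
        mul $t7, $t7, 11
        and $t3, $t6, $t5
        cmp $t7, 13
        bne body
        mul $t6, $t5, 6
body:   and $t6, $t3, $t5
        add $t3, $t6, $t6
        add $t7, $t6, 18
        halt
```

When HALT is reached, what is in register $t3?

after li $t6, -5: $t6=-5
after li $t5, 14: $t5=14
after li $t3, 16: $t3=16
after li $t7, 9: $t7=9
after add $t3, $t6, $t7: $t3=(-5)+9=4
after mul $t7, $t7, 11: $t7=9*11=99
after and $t3, $t6, $t5: $t3=(-5)&14=10
cmp $t7, 13  (cmp 99,13)
bne body: taken
after and $t6, $t3, $t5: $t6=10&14=10
after add $t3, $t6, $t6: $t3=10+10=20
after add $t7, $t6, 18: $t7=10+18=28
halt.

20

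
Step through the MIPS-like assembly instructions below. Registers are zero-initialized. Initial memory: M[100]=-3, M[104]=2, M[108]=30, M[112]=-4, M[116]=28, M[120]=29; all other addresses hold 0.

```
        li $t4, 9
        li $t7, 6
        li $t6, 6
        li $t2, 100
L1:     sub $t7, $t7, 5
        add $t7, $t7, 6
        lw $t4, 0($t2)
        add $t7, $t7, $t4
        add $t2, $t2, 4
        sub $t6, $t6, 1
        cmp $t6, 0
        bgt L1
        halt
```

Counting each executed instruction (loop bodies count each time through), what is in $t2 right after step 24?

$t4=9
$t7=6
$t6=6
$t2=100
$t7=6-5=1
$t7=1+6=7
$t4=M[100]=-3
$t7=7+(-3)=4
$t2=100+4=104
$t6=6-1=5
cmp $t6, 0  (cmp 5,0)
bgt L1: taken
$t7=4-5=-1
$t7=(-1)+6=5
$t4=M[104]=2
$t7=5+2=7
$t2=104+4=108
$t6=5-1=4
cmp $t6, 0  (cmp 4,0)
bgt L1: taken
$t7=7-5=2
$t7=2+6=8
$t4=M[108]=30
$t7=8+30=38
After step 24: $t2 = 108.

108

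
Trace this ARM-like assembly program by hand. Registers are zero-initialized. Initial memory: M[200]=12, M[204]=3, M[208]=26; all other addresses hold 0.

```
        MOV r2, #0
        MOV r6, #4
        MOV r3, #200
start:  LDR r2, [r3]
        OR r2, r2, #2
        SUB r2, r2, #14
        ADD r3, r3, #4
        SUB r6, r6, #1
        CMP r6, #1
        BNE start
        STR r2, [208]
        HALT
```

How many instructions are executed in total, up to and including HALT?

after MOV r2, #0: r2=0
after MOV r6, #4: r6=4
after MOV r3, #200: r3=200
after LDR r2, [r3]: r2=M[200]=12
after OR r2, r2, #2: r2=12|2=14
after SUB r2, r2, #14: r2=14-14=0
after ADD r3, r3, #4: r3=200+4=204
after SUB r6, r6, #1: r6=4-1=3
CMP r6, #1  (cmp 3,1)
BNE start: taken
after LDR r2, [r3]: r2=M[204]=3
after OR r2, r2, #2: r2=3|2=3
after SUB r2, r2, #14: r2=3-14=-11
after ADD r3, r3, #4: r3=204+4=208
after SUB r6, r6, #1: r6=3-1=2
CMP r6, #1  (cmp 2,1)
BNE start: taken
after LDR r2, [r3]: r2=M[208]=26
after OR r2, r2, #2: r2=26|2=26
after SUB r2, r2, #14: r2=26-14=12
after ADD r3, r3, #4: r3=208+4=212
after SUB r6, r6, #1: r6=2-1=1
CMP r6, #1  (cmp 1,1)
BNE start: not taken
STR r2, [208] → M[208]=12
halt.
Total executed instructions: 26.

26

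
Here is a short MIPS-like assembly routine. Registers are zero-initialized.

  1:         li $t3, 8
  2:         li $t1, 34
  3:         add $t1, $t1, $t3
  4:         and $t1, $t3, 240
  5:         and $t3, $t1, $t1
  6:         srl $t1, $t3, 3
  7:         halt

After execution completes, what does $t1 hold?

after li $t3, 8: $t3=8
after li $t1, 34: $t1=34
after add $t1, $t1, $t3: $t1=34+8=42
after and $t1, $t3, 240: $t1=8&240=0
after and $t3, $t1, $t1: $t3=0&0=0
after srl $t1, $t3, 3: $t1=0>>3=0
halt.

0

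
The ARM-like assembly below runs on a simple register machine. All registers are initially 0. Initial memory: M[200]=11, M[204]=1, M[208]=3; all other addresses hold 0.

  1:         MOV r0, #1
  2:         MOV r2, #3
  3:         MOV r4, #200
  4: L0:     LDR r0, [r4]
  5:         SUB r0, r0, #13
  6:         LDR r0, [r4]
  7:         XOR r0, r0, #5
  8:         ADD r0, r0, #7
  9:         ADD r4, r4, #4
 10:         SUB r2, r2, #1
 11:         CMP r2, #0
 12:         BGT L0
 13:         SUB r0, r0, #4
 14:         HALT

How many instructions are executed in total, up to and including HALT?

after MOV r0, #1: r0=1
after MOV r2, #3: r2=3
after MOV r4, #200: r4=200
after LDR r0, [r4]: r0=M[200]=11
after SUB r0, r0, #13: r0=11-13=-2
after LDR r0, [r4]: r0=M[200]=11
after XOR r0, r0, #5: r0=11^5=14
after ADD r0, r0, #7: r0=14+7=21
after ADD r4, r4, #4: r4=200+4=204
after SUB r2, r2, #1: r2=3-1=2
CMP r2, #0  (cmp 2,0)
BGT L0: taken
after LDR r0, [r4]: r0=M[204]=1
after SUB r0, r0, #13: r0=1-13=-12
after LDR r0, [r4]: r0=M[204]=1
after XOR r0, r0, #5: r0=1^5=4
after ADD r0, r0, #7: r0=4+7=11
after ADD r4, r4, #4: r4=204+4=208
after SUB r2, r2, #1: r2=2-1=1
CMP r2, #0  (cmp 1,0)
BGT L0: taken
after LDR r0, [r4]: r0=M[208]=3
after SUB r0, r0, #13: r0=3-13=-10
after LDR r0, [r4]: r0=M[208]=3
after XOR r0, r0, #5: r0=3^5=6
after ADD r0, r0, #7: r0=6+7=13
after ADD r4, r4, #4: r4=208+4=212
after SUB r2, r2, #1: r2=1-1=0
CMP r2, #0  (cmp 0,0)
BGT L0: not taken
after SUB r0, r0, #4: r0=13-4=9
halt.
Total executed instructions: 32.

32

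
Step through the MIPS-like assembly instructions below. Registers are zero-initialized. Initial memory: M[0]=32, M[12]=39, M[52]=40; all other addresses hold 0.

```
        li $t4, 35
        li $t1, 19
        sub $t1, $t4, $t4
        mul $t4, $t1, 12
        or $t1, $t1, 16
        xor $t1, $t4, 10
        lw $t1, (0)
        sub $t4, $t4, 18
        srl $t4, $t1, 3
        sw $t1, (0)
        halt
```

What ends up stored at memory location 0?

32

after li $t4, 35: $t4=35
after li $t1, 19: $t1=19
after sub $t1, $t4, $t4: $t1=35-35=0
after mul $t4, $t1, 12: $t4=0*12=0
after or $t1, $t1, 16: $t1=0|16=16
after xor $t1, $t4, 10: $t1=0^10=10
after lw $t1, (0): $t1=M[0]=32
after sub $t4, $t4, 18: $t4=0-18=-18
after srl $t4, $t1, 3: $t4=32>>3=4
sw $t1, (0) → M[0]=32
halt.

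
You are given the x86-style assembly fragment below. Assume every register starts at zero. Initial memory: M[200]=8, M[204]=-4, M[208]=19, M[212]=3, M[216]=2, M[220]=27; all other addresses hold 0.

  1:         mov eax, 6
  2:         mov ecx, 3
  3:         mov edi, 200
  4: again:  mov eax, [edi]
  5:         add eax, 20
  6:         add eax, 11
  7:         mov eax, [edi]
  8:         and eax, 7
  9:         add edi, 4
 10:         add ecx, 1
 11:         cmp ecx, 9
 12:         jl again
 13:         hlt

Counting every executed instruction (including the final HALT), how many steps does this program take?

mov eax, 6 → eax=6
mov ecx, 3 → ecx=3
mov edi, 200 → edi=200
mov eax, [edi] → eax=M[200]=8
add eax, 20 → eax=8+20=28
add eax, 11 → eax=28+11=39
mov eax, [edi] → eax=M[200]=8
and eax, 7 → eax=8&7=0
add edi, 4 → edi=200+4=204
add ecx, 1 → ecx=3+1=4
cmp ecx, 9  (cmp 4,9)
jl again: taken
mov eax, [edi] → eax=M[204]=-4
add eax, 20 → eax=(-4)+20=16
add eax, 11 → eax=16+11=27
mov eax, [edi] → eax=M[204]=-4
and eax, 7 → eax=(-4)&7=4
add edi, 4 → edi=204+4=208
add ecx, 1 → ecx=4+1=5
cmp ecx, 9  (cmp 5,9)
jl again: taken
mov eax, [edi] → eax=M[208]=19
add eax, 20 → eax=19+20=39
add eax, 11 → eax=39+11=50
mov eax, [edi] → eax=M[208]=19
and eax, 7 → eax=19&7=3
add edi, 4 → edi=208+4=212
add ecx, 1 → ecx=5+1=6
cmp ecx, 9  (cmp 6,9)
jl again: taken
mov eax, [edi] → eax=M[212]=3
add eax, 20 → eax=3+20=23
add eax, 11 → eax=23+11=34
mov eax, [edi] → eax=M[212]=3
and eax, 7 → eax=3&7=3
add edi, 4 → edi=212+4=216
add ecx, 1 → ecx=6+1=7
cmp ecx, 9  (cmp 7,9)
jl again: taken
mov eax, [edi] → eax=M[216]=2
add eax, 20 → eax=2+20=22
add eax, 11 → eax=22+11=33
mov eax, [edi] → eax=M[216]=2
and eax, 7 → eax=2&7=2
add edi, 4 → edi=216+4=220
add ecx, 1 → ecx=7+1=8
cmp ecx, 9  (cmp 8,9)
jl again: taken
mov eax, [edi] → eax=M[220]=27
add eax, 20 → eax=27+20=47
add eax, 11 → eax=47+11=58
mov eax, [edi] → eax=M[220]=27
and eax, 7 → eax=27&7=3
add edi, 4 → edi=220+4=224
add ecx, 1 → ecx=8+1=9
cmp ecx, 9  (cmp 9,9)
jl again: not taken
halt.
Total executed instructions: 58.

58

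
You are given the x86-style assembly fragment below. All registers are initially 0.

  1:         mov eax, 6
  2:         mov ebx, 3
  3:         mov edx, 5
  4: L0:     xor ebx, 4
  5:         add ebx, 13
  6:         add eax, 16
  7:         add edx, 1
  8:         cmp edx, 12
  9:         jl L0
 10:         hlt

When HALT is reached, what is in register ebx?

90

eax=6
ebx=3
edx=5
ebx=3^4=7
ebx=7+13=20
eax=6+16=22
edx=5+1=6
cmp edx, 12  (cmp 6,12)
jl L0: taken
ebx=20^4=16
ebx=16+13=29
eax=22+16=38
edx=6+1=7
cmp edx, 12  (cmp 7,12)
jl L0: taken
ebx=29^4=25
ebx=25+13=38
eax=38+16=54
edx=7+1=8
cmp edx, 12  (cmp 8,12)
jl L0: taken
ebx=38^4=34
ebx=34+13=47
eax=54+16=70
edx=8+1=9
cmp edx, 12  (cmp 9,12)
jl L0: taken
ebx=47^4=43
ebx=43+13=56
eax=70+16=86
edx=9+1=10
cmp edx, 12  (cmp 10,12)
jl L0: taken
ebx=56^4=60
ebx=60+13=73
eax=86+16=102
edx=10+1=11
cmp edx, 12  (cmp 11,12)
jl L0: taken
ebx=73^4=77
ebx=77+13=90
eax=102+16=118
edx=11+1=12
cmp edx, 12  (cmp 12,12)
jl L0: not taken
halt.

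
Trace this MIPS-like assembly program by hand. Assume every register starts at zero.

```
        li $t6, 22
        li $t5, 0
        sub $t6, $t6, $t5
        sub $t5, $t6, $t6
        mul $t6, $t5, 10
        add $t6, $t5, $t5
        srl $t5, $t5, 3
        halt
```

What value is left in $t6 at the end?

0

$t6=22
$t5=0
$t6=22-0=22
$t5=22-22=0
$t6=0*10=0
$t6=0+0=0
$t5=0>>3=0
halt.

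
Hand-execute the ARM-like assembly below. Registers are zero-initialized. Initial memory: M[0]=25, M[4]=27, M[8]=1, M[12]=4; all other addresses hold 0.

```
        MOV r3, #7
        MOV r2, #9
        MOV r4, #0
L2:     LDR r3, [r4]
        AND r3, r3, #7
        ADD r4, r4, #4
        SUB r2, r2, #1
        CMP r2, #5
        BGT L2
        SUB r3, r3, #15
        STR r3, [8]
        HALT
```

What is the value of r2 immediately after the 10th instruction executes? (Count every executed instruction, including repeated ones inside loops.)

MOV r3, #7 → r3=7
MOV r2, #9 → r2=9
MOV r4, #0 → r4=0
LDR r3, [r4] → r3=M[0]=25
AND r3, r3, #7 → r3=25&7=1
ADD r4, r4, #4 → r4=0+4=4
SUB r2, r2, #1 → r2=9-1=8
CMP r2, #5  (cmp 8,5)
BGT L2: taken
LDR r3, [r4] → r3=M[4]=27
After step 10: r2 = 8.

8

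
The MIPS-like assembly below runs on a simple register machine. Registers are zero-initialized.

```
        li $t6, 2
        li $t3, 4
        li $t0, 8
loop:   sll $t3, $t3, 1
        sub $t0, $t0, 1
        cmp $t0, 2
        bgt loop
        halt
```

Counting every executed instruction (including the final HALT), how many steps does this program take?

$t6=2
$t3=4
$t0=8
$t3=4<<1=8
$t0=8-1=7
cmp $t0, 2  (cmp 7,2)
bgt loop: taken
$t3=8<<1=16
$t0=7-1=6
cmp $t0, 2  (cmp 6,2)
bgt loop: taken
$t3=16<<1=32
$t0=6-1=5
cmp $t0, 2  (cmp 5,2)
bgt loop: taken
$t3=32<<1=64
$t0=5-1=4
cmp $t0, 2  (cmp 4,2)
bgt loop: taken
$t3=64<<1=128
$t0=4-1=3
cmp $t0, 2  (cmp 3,2)
bgt loop: taken
$t3=128<<1=256
$t0=3-1=2
cmp $t0, 2  (cmp 2,2)
bgt loop: not taken
halt.
Total executed instructions: 28.

28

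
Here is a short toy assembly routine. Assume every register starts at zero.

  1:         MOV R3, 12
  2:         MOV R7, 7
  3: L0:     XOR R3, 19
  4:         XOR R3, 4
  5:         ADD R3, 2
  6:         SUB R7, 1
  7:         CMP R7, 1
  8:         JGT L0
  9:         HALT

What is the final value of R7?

1

after MOV R3, 12: R3=12
after MOV R7, 7: R7=7
after XOR R3, 19: R3=12^19=31
after XOR R3, 4: R3=31^4=27
after ADD R3, 2: R3=27+2=29
after SUB R7, 1: R7=7-1=6
CMP R7, 1  (cmp 6,1)
JGT L0: taken
after XOR R3, 19: R3=29^19=14
after XOR R3, 4: R3=14^4=10
after ADD R3, 2: R3=10+2=12
after SUB R7, 1: R7=6-1=5
CMP R7, 1  (cmp 5,1)
JGT L0: taken
after XOR R3, 19: R3=12^19=31
after XOR R3, 4: R3=31^4=27
after ADD R3, 2: R3=27+2=29
after SUB R7, 1: R7=5-1=4
CMP R7, 1  (cmp 4,1)
JGT L0: taken
after XOR R3, 19: R3=29^19=14
after XOR R3, 4: R3=14^4=10
after ADD R3, 2: R3=10+2=12
after SUB R7, 1: R7=4-1=3
CMP R7, 1  (cmp 3,1)
JGT L0: taken
after XOR R3, 19: R3=12^19=31
after XOR R3, 4: R3=31^4=27
after ADD R3, 2: R3=27+2=29
after SUB R7, 1: R7=3-1=2
CMP R7, 1  (cmp 2,1)
JGT L0: taken
after XOR R3, 19: R3=29^19=14
after XOR R3, 4: R3=14^4=10
after ADD R3, 2: R3=10+2=12
after SUB R7, 1: R7=2-1=1
CMP R7, 1  (cmp 1,1)
JGT L0: not taken
halt.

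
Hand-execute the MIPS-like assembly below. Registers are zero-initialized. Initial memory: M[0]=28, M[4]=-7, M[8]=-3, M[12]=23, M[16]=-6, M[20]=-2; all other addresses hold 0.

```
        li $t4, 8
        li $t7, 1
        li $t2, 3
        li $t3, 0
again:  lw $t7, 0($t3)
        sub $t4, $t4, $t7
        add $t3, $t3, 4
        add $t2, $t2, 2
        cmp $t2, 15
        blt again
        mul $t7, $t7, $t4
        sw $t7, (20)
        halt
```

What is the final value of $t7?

50

after li $t4, 8: $t4=8
after li $t7, 1: $t7=1
after li $t2, 3: $t2=3
after li $t3, 0: $t3=0
after lw $t7, 0($t3): $t7=M[0]=28
after sub $t4, $t4, $t7: $t4=8-28=-20
after add $t3, $t3, 4: $t3=0+4=4
after add $t2, $t2, 2: $t2=3+2=5
cmp $t2, 15  (cmp 5,15)
blt again: taken
after lw $t7, 0($t3): $t7=M[4]=-7
after sub $t4, $t4, $t7: $t4=(-20)-(-7)=-13
after add $t3, $t3, 4: $t3=4+4=8
after add $t2, $t2, 2: $t2=5+2=7
cmp $t2, 15  (cmp 7,15)
blt again: taken
after lw $t7, 0($t3): $t7=M[8]=-3
after sub $t4, $t4, $t7: $t4=(-13)-(-3)=-10
after add $t3, $t3, 4: $t3=8+4=12
after add $t2, $t2, 2: $t2=7+2=9
cmp $t2, 15  (cmp 9,15)
blt again: taken
after lw $t7, 0($t3): $t7=M[12]=23
after sub $t4, $t4, $t7: $t4=(-10)-23=-33
after add $t3, $t3, 4: $t3=12+4=16
after add $t2, $t2, 2: $t2=9+2=11
cmp $t2, 15  (cmp 11,15)
blt again: taken
after lw $t7, 0($t3): $t7=M[16]=-6
after sub $t4, $t4, $t7: $t4=(-33)-(-6)=-27
after add $t3, $t3, 4: $t3=16+4=20
after add $t2, $t2, 2: $t2=11+2=13
cmp $t2, 15  (cmp 13,15)
blt again: taken
after lw $t7, 0($t3): $t7=M[20]=-2
after sub $t4, $t4, $t7: $t4=(-27)-(-2)=-25
after add $t3, $t3, 4: $t3=20+4=24
after add $t2, $t2, 2: $t2=13+2=15
cmp $t2, 15  (cmp 15,15)
blt again: not taken
after mul $t7, $t7, $t4: $t7=(-2)*(-25)=50
sw $t7, (20) → M[20]=50
halt.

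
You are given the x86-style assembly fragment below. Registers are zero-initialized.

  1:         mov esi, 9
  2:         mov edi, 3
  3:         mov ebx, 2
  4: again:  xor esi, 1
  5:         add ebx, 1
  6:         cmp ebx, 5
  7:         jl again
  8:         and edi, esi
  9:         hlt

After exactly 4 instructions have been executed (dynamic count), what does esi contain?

8

mov esi, 9 → esi=9
mov edi, 3 → edi=3
mov ebx, 2 → ebx=2
xor esi, 1 → esi=9^1=8
After step 4: esi = 8.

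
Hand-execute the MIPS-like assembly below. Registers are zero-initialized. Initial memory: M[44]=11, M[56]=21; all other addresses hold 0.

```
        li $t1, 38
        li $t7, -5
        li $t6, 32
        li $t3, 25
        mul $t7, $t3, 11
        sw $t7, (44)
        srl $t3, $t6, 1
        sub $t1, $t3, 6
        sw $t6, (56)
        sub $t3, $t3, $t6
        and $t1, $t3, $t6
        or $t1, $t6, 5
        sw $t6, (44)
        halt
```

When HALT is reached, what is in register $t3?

li $t1, 38 → $t1=38
li $t7, -5 → $t7=-5
li $t6, 32 → $t6=32
li $t3, 25 → $t3=25
mul $t7, $t3, 11 → $t7=25*11=275
sw $t7, (44) → M[44]=275
srl $t3, $t6, 1 → $t3=32>>1=16
sub $t1, $t3, 6 → $t1=16-6=10
sw $t6, (56) → M[56]=32
sub $t3, $t3, $t6 → $t3=16-32=-16
and $t1, $t3, $t6 → $t1=(-16)&32=32
or $t1, $t6, 5 → $t1=32|5=37
sw $t6, (44) → M[44]=32
halt.

-16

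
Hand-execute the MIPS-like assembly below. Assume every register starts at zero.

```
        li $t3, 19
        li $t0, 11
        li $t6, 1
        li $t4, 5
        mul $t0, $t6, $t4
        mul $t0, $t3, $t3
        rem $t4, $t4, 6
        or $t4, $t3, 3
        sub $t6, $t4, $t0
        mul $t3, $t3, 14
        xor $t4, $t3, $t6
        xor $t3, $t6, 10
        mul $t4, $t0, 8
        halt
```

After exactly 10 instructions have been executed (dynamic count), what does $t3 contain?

266

after li $t3, 19: $t3=19
after li $t0, 11: $t0=11
after li $t6, 1: $t6=1
after li $t4, 5: $t4=5
after mul $t0, $t6, $t4: $t0=1*5=5
after mul $t0, $t3, $t3: $t0=19*19=361
after rem $t4, $t4, 6: $t4=5%6=5
after or $t4, $t3, 3: $t4=19|3=19
after sub $t6, $t4, $t0: $t6=19-361=-342
after mul $t3, $t3, 14: $t3=19*14=266
After step 10: $t3 = 266.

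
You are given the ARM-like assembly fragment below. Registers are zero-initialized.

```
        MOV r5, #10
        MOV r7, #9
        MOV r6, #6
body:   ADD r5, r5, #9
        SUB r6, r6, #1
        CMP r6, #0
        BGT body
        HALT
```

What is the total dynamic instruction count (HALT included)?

28

MOV r5, #10 → r5=10
MOV r7, #9 → r7=9
MOV r6, #6 → r6=6
ADD r5, r5, #9 → r5=10+9=19
SUB r6, r6, #1 → r6=6-1=5
CMP r6, #0  (cmp 5,0)
BGT body: taken
ADD r5, r5, #9 → r5=19+9=28
SUB r6, r6, #1 → r6=5-1=4
CMP r6, #0  (cmp 4,0)
BGT body: taken
ADD r5, r5, #9 → r5=28+9=37
SUB r6, r6, #1 → r6=4-1=3
CMP r6, #0  (cmp 3,0)
BGT body: taken
ADD r5, r5, #9 → r5=37+9=46
SUB r6, r6, #1 → r6=3-1=2
CMP r6, #0  (cmp 2,0)
BGT body: taken
ADD r5, r5, #9 → r5=46+9=55
SUB r6, r6, #1 → r6=2-1=1
CMP r6, #0  (cmp 1,0)
BGT body: taken
ADD r5, r5, #9 → r5=55+9=64
SUB r6, r6, #1 → r6=1-1=0
CMP r6, #0  (cmp 0,0)
BGT body: not taken
halt.
Total executed instructions: 28.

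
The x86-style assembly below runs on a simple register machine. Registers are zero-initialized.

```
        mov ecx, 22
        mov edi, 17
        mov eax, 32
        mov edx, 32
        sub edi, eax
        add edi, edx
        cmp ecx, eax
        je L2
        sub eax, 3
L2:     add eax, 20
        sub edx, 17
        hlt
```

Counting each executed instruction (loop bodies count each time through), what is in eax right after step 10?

49

mov ecx, 22 → ecx=22
mov edi, 17 → edi=17
mov eax, 32 → eax=32
mov edx, 32 → edx=32
sub edi, eax → edi=17-32=-15
add edi, edx → edi=(-15)+32=17
cmp ecx, eax  (cmp 22,32)
je L2: not taken
sub eax, 3 → eax=32-3=29
add eax, 20 → eax=29+20=49
After step 10: eax = 49.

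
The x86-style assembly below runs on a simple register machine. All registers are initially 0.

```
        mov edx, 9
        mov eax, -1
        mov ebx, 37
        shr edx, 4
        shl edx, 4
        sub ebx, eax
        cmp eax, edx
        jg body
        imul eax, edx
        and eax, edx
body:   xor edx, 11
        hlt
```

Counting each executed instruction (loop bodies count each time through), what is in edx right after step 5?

0

mov edx, 9 → edx=9
mov eax, -1 → eax=-1
mov ebx, 37 → ebx=37
shr edx, 4 → edx=9>>4=0
shl edx, 4 → edx=0<<4=0
After step 5: edx = 0.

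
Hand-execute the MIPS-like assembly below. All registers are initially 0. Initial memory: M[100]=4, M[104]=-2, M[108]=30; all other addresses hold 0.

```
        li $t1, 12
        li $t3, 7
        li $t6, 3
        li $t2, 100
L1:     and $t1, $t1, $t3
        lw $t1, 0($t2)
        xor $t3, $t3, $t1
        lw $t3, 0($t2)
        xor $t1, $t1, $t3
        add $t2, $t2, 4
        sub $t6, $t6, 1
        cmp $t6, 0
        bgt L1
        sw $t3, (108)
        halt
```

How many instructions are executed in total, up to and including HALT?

after li $t1, 12: $t1=12
after li $t3, 7: $t3=7
after li $t6, 3: $t6=3
after li $t2, 100: $t2=100
after and $t1, $t1, $t3: $t1=12&7=4
after lw $t1, 0($t2): $t1=M[100]=4
after xor $t3, $t3, $t1: $t3=7^4=3
after lw $t3, 0($t2): $t3=M[100]=4
after xor $t1, $t1, $t3: $t1=4^4=0
after add $t2, $t2, 4: $t2=100+4=104
after sub $t6, $t6, 1: $t6=3-1=2
cmp $t6, 0  (cmp 2,0)
bgt L1: taken
after and $t1, $t1, $t3: $t1=0&4=0
after lw $t1, 0($t2): $t1=M[104]=-2
after xor $t3, $t3, $t1: $t3=4^(-2)=-6
after lw $t3, 0($t2): $t3=M[104]=-2
after xor $t1, $t1, $t3: $t1=(-2)^(-2)=0
after add $t2, $t2, 4: $t2=104+4=108
after sub $t6, $t6, 1: $t6=2-1=1
cmp $t6, 0  (cmp 1,0)
bgt L1: taken
after and $t1, $t1, $t3: $t1=0&(-2)=0
after lw $t1, 0($t2): $t1=M[108]=30
after xor $t3, $t3, $t1: $t3=(-2)^30=-32
after lw $t3, 0($t2): $t3=M[108]=30
after xor $t1, $t1, $t3: $t1=30^30=0
after add $t2, $t2, 4: $t2=108+4=112
after sub $t6, $t6, 1: $t6=1-1=0
cmp $t6, 0  (cmp 0,0)
bgt L1: not taken
sw $t3, (108) → M[108]=30
halt.
Total executed instructions: 33.

33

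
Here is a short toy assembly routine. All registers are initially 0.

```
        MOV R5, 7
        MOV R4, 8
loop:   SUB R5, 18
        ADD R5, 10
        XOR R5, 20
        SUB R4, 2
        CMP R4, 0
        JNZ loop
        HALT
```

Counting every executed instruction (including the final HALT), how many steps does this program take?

R5=7
R4=8
R5=7-18=-11
R5=(-11)+10=-1
R5=(-1)^20=-21
R4=8-2=6
CMP R4, 0  (cmp 6,0)
JNZ loop: taken
R5=(-21)-18=-39
R5=(-39)+10=-29
R5=(-29)^20=-9
R4=6-2=4
CMP R4, 0  (cmp 4,0)
JNZ loop: taken
R5=(-9)-18=-27
R5=(-27)+10=-17
R5=(-17)^20=-5
R4=4-2=2
CMP R4, 0  (cmp 2,0)
JNZ loop: taken
R5=(-5)-18=-23
R5=(-23)+10=-13
R5=(-13)^20=-25
R4=2-2=0
CMP R4, 0  (cmp 0,0)
JNZ loop: not taken
halt.
Total executed instructions: 27.

27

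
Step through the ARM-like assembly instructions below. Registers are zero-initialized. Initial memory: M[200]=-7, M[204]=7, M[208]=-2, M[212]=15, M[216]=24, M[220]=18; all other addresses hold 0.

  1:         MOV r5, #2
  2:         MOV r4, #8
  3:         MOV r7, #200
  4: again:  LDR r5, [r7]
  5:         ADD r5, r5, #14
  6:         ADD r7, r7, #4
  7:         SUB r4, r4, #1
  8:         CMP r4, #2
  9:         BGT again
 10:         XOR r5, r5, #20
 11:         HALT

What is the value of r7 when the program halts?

224

MOV r5, #2 → r5=2
MOV r4, #8 → r4=8
MOV r7, #200 → r7=200
LDR r5, [r7] → r5=M[200]=-7
ADD r5, r5, #14 → r5=(-7)+14=7
ADD r7, r7, #4 → r7=200+4=204
SUB r4, r4, #1 → r4=8-1=7
CMP r4, #2  (cmp 7,2)
BGT again: taken
LDR r5, [r7] → r5=M[204]=7
ADD r5, r5, #14 → r5=7+14=21
ADD r7, r7, #4 → r7=204+4=208
SUB r4, r4, #1 → r4=7-1=6
CMP r4, #2  (cmp 6,2)
BGT again: taken
LDR r5, [r7] → r5=M[208]=-2
ADD r5, r5, #14 → r5=(-2)+14=12
ADD r7, r7, #4 → r7=208+4=212
SUB r4, r4, #1 → r4=6-1=5
CMP r4, #2  (cmp 5,2)
BGT again: taken
LDR r5, [r7] → r5=M[212]=15
ADD r5, r5, #14 → r5=15+14=29
ADD r7, r7, #4 → r7=212+4=216
SUB r4, r4, #1 → r4=5-1=4
CMP r4, #2  (cmp 4,2)
BGT again: taken
LDR r5, [r7] → r5=M[216]=24
ADD r5, r5, #14 → r5=24+14=38
ADD r7, r7, #4 → r7=216+4=220
SUB r4, r4, #1 → r4=4-1=3
CMP r4, #2  (cmp 3,2)
BGT again: taken
LDR r5, [r7] → r5=M[220]=18
ADD r5, r5, #14 → r5=18+14=32
ADD r7, r7, #4 → r7=220+4=224
SUB r4, r4, #1 → r4=3-1=2
CMP r4, #2  (cmp 2,2)
BGT again: not taken
XOR r5, r5, #20 → r5=32^20=52
halt.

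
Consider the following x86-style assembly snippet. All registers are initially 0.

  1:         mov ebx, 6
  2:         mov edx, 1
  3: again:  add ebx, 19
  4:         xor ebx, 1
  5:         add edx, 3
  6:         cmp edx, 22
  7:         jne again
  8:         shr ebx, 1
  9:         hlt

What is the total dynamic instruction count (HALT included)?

39

after mov ebx, 6: ebx=6
after mov edx, 1: edx=1
after add ebx, 19: ebx=6+19=25
after xor ebx, 1: ebx=25^1=24
after add edx, 3: edx=1+3=4
cmp edx, 22  (cmp 4,22)
jne again: taken
after add ebx, 19: ebx=24+19=43
after xor ebx, 1: ebx=43^1=42
after add edx, 3: edx=4+3=7
cmp edx, 22  (cmp 7,22)
jne again: taken
after add ebx, 19: ebx=42+19=61
after xor ebx, 1: ebx=61^1=60
after add edx, 3: edx=7+3=10
cmp edx, 22  (cmp 10,22)
jne again: taken
after add ebx, 19: ebx=60+19=79
after xor ebx, 1: ebx=79^1=78
after add edx, 3: edx=10+3=13
cmp edx, 22  (cmp 13,22)
jne again: taken
after add ebx, 19: ebx=78+19=97
after xor ebx, 1: ebx=97^1=96
after add edx, 3: edx=13+3=16
cmp edx, 22  (cmp 16,22)
jne again: taken
after add ebx, 19: ebx=96+19=115
after xor ebx, 1: ebx=115^1=114
after add edx, 3: edx=16+3=19
cmp edx, 22  (cmp 19,22)
jne again: taken
after add ebx, 19: ebx=114+19=133
after xor ebx, 1: ebx=133^1=132
after add edx, 3: edx=19+3=22
cmp edx, 22  (cmp 22,22)
jne again: not taken
after shr ebx, 1: ebx=132>>1=66
halt.
Total executed instructions: 39.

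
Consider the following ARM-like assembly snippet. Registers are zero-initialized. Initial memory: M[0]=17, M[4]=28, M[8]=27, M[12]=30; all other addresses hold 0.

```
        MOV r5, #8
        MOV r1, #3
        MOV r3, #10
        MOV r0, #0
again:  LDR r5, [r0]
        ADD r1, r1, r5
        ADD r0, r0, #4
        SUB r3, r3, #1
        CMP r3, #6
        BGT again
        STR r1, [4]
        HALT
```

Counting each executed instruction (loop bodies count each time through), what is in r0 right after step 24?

12

after MOV r5, #8: r5=8
after MOV r1, #3: r1=3
after MOV r3, #10: r3=10
after MOV r0, #0: r0=0
after LDR r5, [r0]: r5=M[0]=17
after ADD r1, r1, r5: r1=3+17=20
after ADD r0, r0, #4: r0=0+4=4
after SUB r3, r3, #1: r3=10-1=9
CMP r3, #6  (cmp 9,6)
BGT again: taken
after LDR r5, [r0]: r5=M[4]=28
after ADD r1, r1, r5: r1=20+28=48
after ADD r0, r0, #4: r0=4+4=8
after SUB r3, r3, #1: r3=9-1=8
CMP r3, #6  (cmp 8,6)
BGT again: taken
after LDR r5, [r0]: r5=M[8]=27
after ADD r1, r1, r5: r1=48+27=75
after ADD r0, r0, #4: r0=8+4=12
after SUB r3, r3, #1: r3=8-1=7
CMP r3, #6  (cmp 7,6)
BGT again: taken
after LDR r5, [r0]: r5=M[12]=30
after ADD r1, r1, r5: r1=75+30=105
After step 24: r0 = 12.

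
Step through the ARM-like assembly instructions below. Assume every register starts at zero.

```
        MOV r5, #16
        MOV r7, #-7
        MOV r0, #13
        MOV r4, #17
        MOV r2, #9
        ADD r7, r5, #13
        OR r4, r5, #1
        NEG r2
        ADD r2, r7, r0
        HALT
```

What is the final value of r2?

42

MOV r5, #16 → r5=16
MOV r7, #-7 → r7=-7
MOV r0, #13 → r0=13
MOV r4, #17 → r4=17
MOV r2, #9 → r2=9
ADD r7, r5, #13 → r7=16+13=29
OR r4, r5, #1 → r4=16|1=17
NEG r2 → r2=-(9)=-9
ADD r2, r7, r0 → r2=29+13=42
halt.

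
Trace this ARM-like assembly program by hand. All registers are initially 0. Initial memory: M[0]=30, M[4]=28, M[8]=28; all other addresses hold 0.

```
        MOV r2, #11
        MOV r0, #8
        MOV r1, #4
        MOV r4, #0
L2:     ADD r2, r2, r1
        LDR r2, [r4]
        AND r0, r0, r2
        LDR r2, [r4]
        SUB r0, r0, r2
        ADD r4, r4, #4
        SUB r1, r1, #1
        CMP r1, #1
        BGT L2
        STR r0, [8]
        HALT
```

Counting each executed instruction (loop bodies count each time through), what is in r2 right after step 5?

r2=11
r0=8
r1=4
r4=0
r2=11+4=15
After step 5: r2 = 15.

15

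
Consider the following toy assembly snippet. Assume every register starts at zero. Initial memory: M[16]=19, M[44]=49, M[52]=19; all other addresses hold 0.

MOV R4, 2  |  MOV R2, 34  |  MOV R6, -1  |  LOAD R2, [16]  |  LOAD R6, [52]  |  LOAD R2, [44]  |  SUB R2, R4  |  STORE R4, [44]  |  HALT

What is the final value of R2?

47

MOV R4, 2 → R4=2
MOV R2, 34 → R2=34
MOV R6, -1 → R6=-1
LOAD R2, [16] → R2=M[16]=19
LOAD R6, [52] → R6=M[52]=19
LOAD R2, [44] → R2=M[44]=49
SUB R2, R4 → R2=49-2=47
STORE R4, [44] → M[44]=2
halt.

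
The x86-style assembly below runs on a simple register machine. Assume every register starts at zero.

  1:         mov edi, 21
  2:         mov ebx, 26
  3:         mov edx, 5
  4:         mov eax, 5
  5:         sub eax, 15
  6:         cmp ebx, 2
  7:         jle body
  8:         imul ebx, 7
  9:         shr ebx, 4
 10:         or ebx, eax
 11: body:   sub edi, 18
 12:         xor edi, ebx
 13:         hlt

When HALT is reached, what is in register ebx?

-1

after mov edi, 21: edi=21
after mov ebx, 26: ebx=26
after mov edx, 5: edx=5
after mov eax, 5: eax=5
after sub eax, 15: eax=5-15=-10
cmp ebx, 2  (cmp 26,2)
jle body: not taken
after imul ebx, 7: ebx=26*7=182
after shr ebx, 4: ebx=182>>4=11
after or ebx, eax: ebx=11|(-10)=-1
after sub edi, 18: edi=21-18=3
after xor edi, ebx: edi=3^(-1)=-4
halt.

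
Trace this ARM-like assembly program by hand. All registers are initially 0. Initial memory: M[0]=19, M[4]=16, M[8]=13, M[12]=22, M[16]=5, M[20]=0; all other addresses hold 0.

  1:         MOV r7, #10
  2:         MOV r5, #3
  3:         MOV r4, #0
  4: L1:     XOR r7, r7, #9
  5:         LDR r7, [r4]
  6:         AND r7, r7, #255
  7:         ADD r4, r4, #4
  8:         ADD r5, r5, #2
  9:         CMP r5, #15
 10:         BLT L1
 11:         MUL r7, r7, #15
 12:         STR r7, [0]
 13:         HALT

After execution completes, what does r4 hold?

24

after MOV r7, #10: r7=10
after MOV r5, #3: r5=3
after MOV r4, #0: r4=0
after XOR r7, r7, #9: r7=10^9=3
after LDR r7, [r4]: r7=M[0]=19
after AND r7, r7, #255: r7=19&255=19
after ADD r4, r4, #4: r4=0+4=4
after ADD r5, r5, #2: r5=3+2=5
CMP r5, #15  (cmp 5,15)
BLT L1: taken
after XOR r7, r7, #9: r7=19^9=26
after LDR r7, [r4]: r7=M[4]=16
after AND r7, r7, #255: r7=16&255=16
after ADD r4, r4, #4: r4=4+4=8
after ADD r5, r5, #2: r5=5+2=7
CMP r5, #15  (cmp 7,15)
BLT L1: taken
after XOR r7, r7, #9: r7=16^9=25
after LDR r7, [r4]: r7=M[8]=13
after AND r7, r7, #255: r7=13&255=13
after ADD r4, r4, #4: r4=8+4=12
after ADD r5, r5, #2: r5=7+2=9
CMP r5, #15  (cmp 9,15)
BLT L1: taken
after XOR r7, r7, #9: r7=13^9=4
after LDR r7, [r4]: r7=M[12]=22
after AND r7, r7, #255: r7=22&255=22
after ADD r4, r4, #4: r4=12+4=16
after ADD r5, r5, #2: r5=9+2=11
CMP r5, #15  (cmp 11,15)
BLT L1: taken
after XOR r7, r7, #9: r7=22^9=31
after LDR r7, [r4]: r7=M[16]=5
after AND r7, r7, #255: r7=5&255=5
after ADD r4, r4, #4: r4=16+4=20
after ADD r5, r5, #2: r5=11+2=13
CMP r5, #15  (cmp 13,15)
BLT L1: taken
after XOR r7, r7, #9: r7=5^9=12
after LDR r7, [r4]: r7=M[20]=0
after AND r7, r7, #255: r7=0&255=0
after ADD r4, r4, #4: r4=20+4=24
after ADD r5, r5, #2: r5=13+2=15
CMP r5, #15  (cmp 15,15)
BLT L1: not taken
after MUL r7, r7, #15: r7=0*15=0
STR r7, [0] → M[0]=0
halt.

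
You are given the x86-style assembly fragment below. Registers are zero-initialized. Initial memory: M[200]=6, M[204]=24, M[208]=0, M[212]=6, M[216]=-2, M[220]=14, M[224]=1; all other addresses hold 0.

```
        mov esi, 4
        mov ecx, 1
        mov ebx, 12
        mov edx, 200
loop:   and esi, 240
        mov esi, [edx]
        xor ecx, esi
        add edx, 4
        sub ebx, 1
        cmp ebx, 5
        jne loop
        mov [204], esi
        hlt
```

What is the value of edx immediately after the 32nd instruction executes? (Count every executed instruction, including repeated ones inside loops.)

mov esi, 4 → esi=4
mov ecx, 1 → ecx=1
mov ebx, 12 → ebx=12
mov edx, 200 → edx=200
and esi, 240 → esi=4&240=0
mov esi, [edx] → esi=M[200]=6
xor ecx, esi → ecx=1^6=7
add edx, 4 → edx=200+4=204
sub ebx, 1 → ebx=12-1=11
cmp ebx, 5  (cmp 11,5)
jne loop: taken
and esi, 240 → esi=6&240=0
mov esi, [edx] → esi=M[204]=24
xor ecx, esi → ecx=7^24=31
add edx, 4 → edx=204+4=208
sub ebx, 1 → ebx=11-1=10
cmp ebx, 5  (cmp 10,5)
jne loop: taken
and esi, 240 → esi=24&240=16
mov esi, [edx] → esi=M[208]=0
xor ecx, esi → ecx=31^0=31
add edx, 4 → edx=208+4=212
sub ebx, 1 → ebx=10-1=9
cmp ebx, 5  (cmp 9,5)
jne loop: taken
and esi, 240 → esi=0&240=0
mov esi, [edx] → esi=M[212]=6
xor ecx, esi → ecx=31^6=25
add edx, 4 → edx=212+4=216
sub ebx, 1 → ebx=9-1=8
cmp ebx, 5  (cmp 8,5)
jne loop: taken
After step 32: edx = 216.

216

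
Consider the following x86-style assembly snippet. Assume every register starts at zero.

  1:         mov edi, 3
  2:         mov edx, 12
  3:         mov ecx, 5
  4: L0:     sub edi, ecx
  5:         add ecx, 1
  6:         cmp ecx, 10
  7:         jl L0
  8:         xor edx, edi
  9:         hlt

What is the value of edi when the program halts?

-32

mov edi, 3 → edi=3
mov edx, 12 → edx=12
mov ecx, 5 → ecx=5
sub edi, ecx → edi=3-5=-2
add ecx, 1 → ecx=5+1=6
cmp ecx, 10  (cmp 6,10)
jl L0: taken
sub edi, ecx → edi=(-2)-6=-8
add ecx, 1 → ecx=6+1=7
cmp ecx, 10  (cmp 7,10)
jl L0: taken
sub edi, ecx → edi=(-8)-7=-15
add ecx, 1 → ecx=7+1=8
cmp ecx, 10  (cmp 8,10)
jl L0: taken
sub edi, ecx → edi=(-15)-8=-23
add ecx, 1 → ecx=8+1=9
cmp ecx, 10  (cmp 9,10)
jl L0: taken
sub edi, ecx → edi=(-23)-9=-32
add ecx, 1 → ecx=9+1=10
cmp ecx, 10  (cmp 10,10)
jl L0: not taken
xor edx, edi → edx=12^(-32)=-20
halt.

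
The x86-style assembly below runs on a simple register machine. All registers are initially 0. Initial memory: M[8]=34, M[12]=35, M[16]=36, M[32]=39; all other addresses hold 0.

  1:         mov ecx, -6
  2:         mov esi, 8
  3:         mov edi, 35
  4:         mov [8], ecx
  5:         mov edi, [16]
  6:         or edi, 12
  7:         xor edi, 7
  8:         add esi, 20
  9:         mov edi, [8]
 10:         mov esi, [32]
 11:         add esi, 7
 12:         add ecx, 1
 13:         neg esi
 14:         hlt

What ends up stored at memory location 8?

-6

after mov ecx, -6: ecx=-6
after mov esi, 8: esi=8
after mov edi, 35: edi=35
mov [8], ecx → M[8]=-6
after mov edi, [16]: edi=M[16]=36
after or edi, 12: edi=36|12=44
after xor edi, 7: edi=44^7=43
after add esi, 20: esi=8+20=28
after mov edi, [8]: edi=M[8]=-6
after mov esi, [32]: esi=M[32]=39
after add esi, 7: esi=39+7=46
after add ecx, 1: ecx=(-6)+1=-5
after neg esi: esi=-(46)=-46
halt.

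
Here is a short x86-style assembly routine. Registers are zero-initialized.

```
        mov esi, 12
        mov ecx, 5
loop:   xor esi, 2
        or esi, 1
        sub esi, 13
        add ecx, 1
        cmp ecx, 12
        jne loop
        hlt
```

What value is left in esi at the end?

-70

esi=12
ecx=5
esi=12^2=14
esi=14|1=15
esi=15-13=2
ecx=5+1=6
cmp ecx, 12  (cmp 6,12)
jne loop: taken
esi=2^2=0
esi=0|1=1
esi=1-13=-12
ecx=6+1=7
cmp ecx, 12  (cmp 7,12)
jne loop: taken
esi=(-12)^2=-10
esi=(-10)|1=-9
esi=(-9)-13=-22
ecx=7+1=8
cmp ecx, 12  (cmp 8,12)
jne loop: taken
esi=(-22)^2=-24
esi=(-24)|1=-23
esi=(-23)-13=-36
ecx=8+1=9
cmp ecx, 12  (cmp 9,12)
jne loop: taken
esi=(-36)^2=-34
esi=(-34)|1=-33
esi=(-33)-13=-46
ecx=9+1=10
cmp ecx, 12  (cmp 10,12)
jne loop: taken
esi=(-46)^2=-48
esi=(-48)|1=-47
esi=(-47)-13=-60
ecx=10+1=11
cmp ecx, 12  (cmp 11,12)
jne loop: taken
esi=(-60)^2=-58
esi=(-58)|1=-57
esi=(-57)-13=-70
ecx=11+1=12
cmp ecx, 12  (cmp 12,12)
jne loop: not taken
halt.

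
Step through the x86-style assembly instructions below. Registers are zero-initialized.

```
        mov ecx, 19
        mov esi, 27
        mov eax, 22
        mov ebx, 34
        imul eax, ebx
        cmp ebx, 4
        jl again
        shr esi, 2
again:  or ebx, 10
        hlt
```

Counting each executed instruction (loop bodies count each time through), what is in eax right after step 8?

748

after mov ecx, 19: ecx=19
after mov esi, 27: esi=27
after mov eax, 22: eax=22
after mov ebx, 34: ebx=34
after imul eax, ebx: eax=22*34=748
cmp ebx, 4  (cmp 34,4)
jl again: not taken
after shr esi, 2: esi=27>>2=6
After step 8: eax = 748.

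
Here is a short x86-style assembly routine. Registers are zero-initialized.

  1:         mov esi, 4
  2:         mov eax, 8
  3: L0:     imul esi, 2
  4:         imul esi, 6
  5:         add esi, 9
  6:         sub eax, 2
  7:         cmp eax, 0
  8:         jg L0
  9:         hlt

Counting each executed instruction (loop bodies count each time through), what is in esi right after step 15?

esi=4
eax=8
esi=4*2=8
esi=8*6=48
esi=48+9=57
eax=8-2=6
cmp eax, 0  (cmp 6,0)
jg L0: taken
esi=57*2=114
esi=114*6=684
esi=684+9=693
eax=6-2=4
cmp eax, 0  (cmp 4,0)
jg L0: taken
esi=693*2=1386
After step 15: esi = 1386.

1386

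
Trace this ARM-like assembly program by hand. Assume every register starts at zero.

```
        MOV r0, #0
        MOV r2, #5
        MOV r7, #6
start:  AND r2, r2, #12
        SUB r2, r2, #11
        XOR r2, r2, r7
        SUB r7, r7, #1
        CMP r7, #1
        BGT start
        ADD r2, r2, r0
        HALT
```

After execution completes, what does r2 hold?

MOV r0, #0 → r0=0
MOV r2, #5 → r2=5
MOV r7, #6 → r7=6
AND r2, r2, #12 → r2=5&12=4
SUB r2, r2, #11 → r2=4-11=-7
XOR r2, r2, r7 → r2=(-7)^6=-1
SUB r7, r7, #1 → r7=6-1=5
CMP r7, #1  (cmp 5,1)
BGT start: taken
AND r2, r2, #12 → r2=(-1)&12=12
SUB r2, r2, #11 → r2=12-11=1
XOR r2, r2, r7 → r2=1^5=4
SUB r7, r7, #1 → r7=5-1=4
CMP r7, #1  (cmp 4,1)
BGT start: taken
AND r2, r2, #12 → r2=4&12=4
SUB r2, r2, #11 → r2=4-11=-7
XOR r2, r2, r7 → r2=(-7)^4=-3
SUB r7, r7, #1 → r7=4-1=3
CMP r7, #1  (cmp 3,1)
BGT start: taken
AND r2, r2, #12 → r2=(-3)&12=12
SUB r2, r2, #11 → r2=12-11=1
XOR r2, r2, r7 → r2=1^3=2
SUB r7, r7, #1 → r7=3-1=2
CMP r7, #1  (cmp 2,1)
BGT start: taken
AND r2, r2, #12 → r2=2&12=0
SUB r2, r2, #11 → r2=0-11=-11
XOR r2, r2, r7 → r2=(-11)^2=-9
SUB r7, r7, #1 → r7=2-1=1
CMP r7, #1  (cmp 1,1)
BGT start: not taken
ADD r2, r2, r0 → r2=(-9)+0=-9
halt.

-9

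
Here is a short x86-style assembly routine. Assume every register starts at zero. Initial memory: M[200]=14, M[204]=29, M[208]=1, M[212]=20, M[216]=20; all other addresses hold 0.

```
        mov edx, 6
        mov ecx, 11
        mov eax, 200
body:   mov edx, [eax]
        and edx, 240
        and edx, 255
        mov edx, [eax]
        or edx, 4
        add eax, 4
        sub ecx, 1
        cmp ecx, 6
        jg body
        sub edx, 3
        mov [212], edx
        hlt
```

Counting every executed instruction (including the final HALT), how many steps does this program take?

after mov edx, 6: edx=6
after mov ecx, 11: ecx=11
after mov eax, 200: eax=200
after mov edx, [eax]: edx=M[200]=14
after and edx, 240: edx=14&240=0
after and edx, 255: edx=0&255=0
after mov edx, [eax]: edx=M[200]=14
after or edx, 4: edx=14|4=14
after add eax, 4: eax=200+4=204
after sub ecx, 1: ecx=11-1=10
cmp ecx, 6  (cmp 10,6)
jg body: taken
after mov edx, [eax]: edx=M[204]=29
after and edx, 240: edx=29&240=16
after and edx, 255: edx=16&255=16
after mov edx, [eax]: edx=M[204]=29
after or edx, 4: edx=29|4=29
after add eax, 4: eax=204+4=208
after sub ecx, 1: ecx=10-1=9
cmp ecx, 6  (cmp 9,6)
jg body: taken
after mov edx, [eax]: edx=M[208]=1
after and edx, 240: edx=1&240=0
after and edx, 255: edx=0&255=0
after mov edx, [eax]: edx=M[208]=1
after or edx, 4: edx=1|4=5
after add eax, 4: eax=208+4=212
after sub ecx, 1: ecx=9-1=8
cmp ecx, 6  (cmp 8,6)
jg body: taken
after mov edx, [eax]: edx=M[212]=20
after and edx, 240: edx=20&240=16
after and edx, 255: edx=16&255=16
after mov edx, [eax]: edx=M[212]=20
after or edx, 4: edx=20|4=20
after add eax, 4: eax=212+4=216
after sub ecx, 1: ecx=8-1=7
cmp ecx, 6  (cmp 7,6)
jg body: taken
after mov edx, [eax]: edx=M[216]=20
after and edx, 240: edx=20&240=16
after and edx, 255: edx=16&255=16
after mov edx, [eax]: edx=M[216]=20
after or edx, 4: edx=20|4=20
after add eax, 4: eax=216+4=220
after sub ecx, 1: ecx=7-1=6
cmp ecx, 6  (cmp 6,6)
jg body: not taken
after sub edx, 3: edx=20-3=17
mov [212], edx → M[212]=17
halt.
Total executed instructions: 51.

51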